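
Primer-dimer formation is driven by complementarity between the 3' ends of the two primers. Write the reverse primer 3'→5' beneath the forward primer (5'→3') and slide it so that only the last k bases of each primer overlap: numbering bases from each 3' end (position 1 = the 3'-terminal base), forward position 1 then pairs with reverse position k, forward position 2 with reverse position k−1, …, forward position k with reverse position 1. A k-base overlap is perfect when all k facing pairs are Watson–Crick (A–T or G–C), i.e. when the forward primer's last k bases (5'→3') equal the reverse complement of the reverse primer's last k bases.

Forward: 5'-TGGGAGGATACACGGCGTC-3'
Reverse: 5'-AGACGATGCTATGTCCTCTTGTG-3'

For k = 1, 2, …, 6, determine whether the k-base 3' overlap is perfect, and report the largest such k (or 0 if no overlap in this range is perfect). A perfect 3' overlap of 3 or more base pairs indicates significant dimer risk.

Last 6 bases (5'→3') — forward …GGCGTC, reverse …CTTGTG.
Reverse complement of the reverse primer's last 6 bases: CACAAG; its first k bases are the reverse complement of the reverse primer's last k bases, so a perfect k-base overlap needs the forward primer's last k bases to equal them.
Comparing (forward last k vs required): k=1: C vs C ✓; k=2: TC vs CA ✗; k=3: GTC vs CAC ✗; k=4: CGTC vs CACA ✗; k=5: GCGTC vs CACAA ✗; k=6: GGCGTC vs CACAAG ✗.
Only k = 1 is perfect, so the longest perfect 3' overlap is 1.

Longest perfect overlap: 1 complementary base pair; below the dimer-risk threshold (threshold 3).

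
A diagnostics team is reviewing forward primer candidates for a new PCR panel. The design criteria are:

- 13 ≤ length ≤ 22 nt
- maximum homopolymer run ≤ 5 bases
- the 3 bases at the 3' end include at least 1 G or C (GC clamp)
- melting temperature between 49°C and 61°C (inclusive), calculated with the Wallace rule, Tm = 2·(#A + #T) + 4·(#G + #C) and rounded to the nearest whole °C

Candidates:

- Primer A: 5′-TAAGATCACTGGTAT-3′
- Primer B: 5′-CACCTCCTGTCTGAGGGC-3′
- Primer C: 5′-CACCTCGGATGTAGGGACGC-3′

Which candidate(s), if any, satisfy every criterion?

Primer A (15 nt, A=5 T=5 G=3 C=2): length 15 ✓; longest run = 2 ✓; 3' end TAT has 0 G/C, need ≥1 ✗; Tm = 2·10 + 4·5 = 40°C, outside 49–61°C ✗ — fails.
Primer B (18 nt, A=2 T=4 G=5 C=7): length 18 ✓; longest run = 3 ✓; 3' end GGC has 3 G/C ✓; Tm = 2·6 + 4·12 = 60°C ✓ — passes.
Primer C (20 nt, A=4 T=3 G=7 C=6): length 20 ✓; longest run = 3 ✓; 3' end CGC has 3 G/C ✓; Tm = 2·7 + 4·13 = 66°C, outside 49–61°C ✗ — fails.

Primer B only.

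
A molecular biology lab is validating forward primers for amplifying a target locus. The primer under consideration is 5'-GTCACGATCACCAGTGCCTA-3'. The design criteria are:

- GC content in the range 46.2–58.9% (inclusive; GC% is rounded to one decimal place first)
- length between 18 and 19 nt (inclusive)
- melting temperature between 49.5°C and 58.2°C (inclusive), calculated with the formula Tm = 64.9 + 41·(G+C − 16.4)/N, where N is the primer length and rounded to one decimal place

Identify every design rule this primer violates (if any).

Base counts: A=5, T=4, G=4, C=7 (length 20).
GC content: GC 11/20 = 55.0% ✓
length: length 20, outside 18–19 ✗
Tm: Tm = 64.9 + 41·(11 − 16.4)/20 = 53.8°C ✓

Fails: length.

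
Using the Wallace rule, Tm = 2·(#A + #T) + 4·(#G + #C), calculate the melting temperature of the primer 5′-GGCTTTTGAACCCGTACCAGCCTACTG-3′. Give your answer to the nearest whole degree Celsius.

84°C

Base counts: A=5, T=7, G=6, C=9 (length 27).
Tm = 2·(5+7) + 4·(6+9) = 2·12 + 4·15 = 24 + 60 = 84°C.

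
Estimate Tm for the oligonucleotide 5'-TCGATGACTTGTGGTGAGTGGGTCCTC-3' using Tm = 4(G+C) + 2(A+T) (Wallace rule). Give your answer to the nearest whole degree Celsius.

84°C

Base counts: A=3, T=9, G=10, C=5 (length 27).
Tm = 2·(3+9) + 4·(10+5) = 2·12 + 4·15 = 24 + 60 = 84°C.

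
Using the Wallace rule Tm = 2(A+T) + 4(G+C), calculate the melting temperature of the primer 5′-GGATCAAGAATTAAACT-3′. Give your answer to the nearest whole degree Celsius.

44°C

Base counts: A=8, T=4, G=3, C=2 (length 17).
Tm = 2·(8+4) + 4·(3+2) = 2·12 + 4·5 = 24 + 20 = 44°C.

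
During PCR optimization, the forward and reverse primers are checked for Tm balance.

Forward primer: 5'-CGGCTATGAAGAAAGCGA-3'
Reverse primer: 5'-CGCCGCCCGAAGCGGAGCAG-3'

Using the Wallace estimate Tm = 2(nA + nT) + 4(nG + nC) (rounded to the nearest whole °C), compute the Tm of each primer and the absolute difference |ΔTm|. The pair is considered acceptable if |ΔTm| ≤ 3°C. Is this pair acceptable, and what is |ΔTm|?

Forward: A=7 T=2 G=6 C=3 → Tm = 2·9 + 4·9 = 54°C.
Reverse: A=4 T=0 G=8 C=8 → Tm = 2·4 + 4·16 = 72°C.
|ΔTm| = |54 − 72| = 18°C, > 3°C.

|ΔTm| = 18°C; the pair is not acceptable.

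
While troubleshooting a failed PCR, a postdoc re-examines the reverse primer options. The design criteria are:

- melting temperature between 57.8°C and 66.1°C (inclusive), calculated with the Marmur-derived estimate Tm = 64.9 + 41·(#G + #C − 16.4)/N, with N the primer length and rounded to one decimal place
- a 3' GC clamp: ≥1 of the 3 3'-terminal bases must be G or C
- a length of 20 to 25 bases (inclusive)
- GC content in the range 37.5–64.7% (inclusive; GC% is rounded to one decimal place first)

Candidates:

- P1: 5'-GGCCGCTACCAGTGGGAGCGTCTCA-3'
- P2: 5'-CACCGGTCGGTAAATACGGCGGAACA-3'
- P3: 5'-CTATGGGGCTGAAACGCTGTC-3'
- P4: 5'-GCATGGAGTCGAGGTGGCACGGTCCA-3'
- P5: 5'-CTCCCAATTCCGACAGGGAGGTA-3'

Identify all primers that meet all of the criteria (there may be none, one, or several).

P5 only.

P1 (25 nt, A=4 T=4 G=9 C=8): Tm = 64.9 + 41·(17 − 16.4)/25 = 65.9°C ✓; 3' end TCA has 1 G/C ✓; length 25 ✓; GC 17/25 = 68.0%, outside 37.5–64.7% ✗ — fails.
P2 (26 nt, A=8 T=3 G=8 C=7): Tm = 64.9 + 41·(15 − 16.4)/26 = 62.7°C ✓; 3' end ACA has 1 G/C ✓; length 26, outside 20–25 ✗; GC 15/26 = 57.7% ✓ — fails.
P3 (21 nt, A=4 T=5 G=7 C=5): Tm = 64.9 + 41·(12 − 16.4)/21 = 56.3°C, outside 57.8–66.1°C ✗; 3' end GTC has 2 G/C ✓; length 21 ✓; GC 12/21 = 57.1% ✓ — fails.
P4 (26 nt, A=5 T=4 G=11 C=6): Tm = 64.9 + 41·(17 − 16.4)/26 = 65.8°C ✓; 3' end CCA has 2 G/C ✓; length 26, outside 20–25 ✗; GC 17/26 = 65.4%, outside 37.5–64.7% ✗ — fails.
P5 (23 nt, A=6 T=4 G=6 C=7): Tm = 64.9 + 41·(13 − 16.4)/23 = 58.8°C ✓; 3' end GTA has 1 G/C ✓; length 23 ✓; GC 13/23 = 56.5% ✓ — passes.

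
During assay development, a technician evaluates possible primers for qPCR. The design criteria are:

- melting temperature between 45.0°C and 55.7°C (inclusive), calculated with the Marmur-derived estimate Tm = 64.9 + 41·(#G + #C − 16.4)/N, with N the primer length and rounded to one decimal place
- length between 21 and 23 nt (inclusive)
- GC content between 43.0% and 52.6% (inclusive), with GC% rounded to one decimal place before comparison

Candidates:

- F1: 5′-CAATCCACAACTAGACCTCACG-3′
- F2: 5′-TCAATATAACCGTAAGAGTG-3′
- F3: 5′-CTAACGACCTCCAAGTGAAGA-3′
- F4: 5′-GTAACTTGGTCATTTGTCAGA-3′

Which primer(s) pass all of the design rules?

F1 and F3.

F1 (22 nt, A=8 T=3 G=2 C=9): Tm = 64.9 + 41·(11 − 16.4)/22 = 54.8°C ✓; length 22 ✓; GC 11/22 = 50.0% ✓ — passes.
F2 (20 nt, A=8 T=5 G=4 C=3): Tm = 64.9 + 41·(7 − 16.4)/20 = 45.6°C ✓; length 20, outside 21–23 ✗; GC 7/20 = 35.0%, outside 43.0–52.6% ✗ — fails.
F3 (21 nt, A=8 T=3 G=4 C=6): Tm = 64.9 + 41·(10 − 16.4)/21 = 52.4°C ✓; length 21 ✓; GC 10/21 = 47.6% ✓ — passes.
F4 (21 nt, A=5 T=8 G=5 C=3): Tm = 64.9 + 41·(8 − 16.4)/21 = 48.5°C ✓; length 21 ✓; GC 8/21 = 38.1%, outside 43.0–52.6% ✗ — fails.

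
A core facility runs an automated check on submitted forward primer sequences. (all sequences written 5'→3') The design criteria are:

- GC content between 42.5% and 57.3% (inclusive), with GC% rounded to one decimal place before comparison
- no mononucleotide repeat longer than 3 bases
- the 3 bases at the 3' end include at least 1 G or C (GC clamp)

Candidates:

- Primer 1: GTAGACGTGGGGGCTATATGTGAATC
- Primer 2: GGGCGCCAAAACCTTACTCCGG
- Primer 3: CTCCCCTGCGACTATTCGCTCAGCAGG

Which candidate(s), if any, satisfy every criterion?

None of the candidates satisfy all criteria.

Primer 1 (26 nt, A=6 T=7 G=10 C=3): GC 13/26 = 50.0% ✓; longest run = 5, exceeds 3 ✗; 3' end ATC has 1 G/C ✓ — fails.
Primer 2 (22 nt, A=5 T=3 G=6 C=8): GC 14/22 = 63.6%, outside 42.5–57.3% ✗; longest run = 4, exceeds 3 ✗; 3' end CGG has 3 G/C ✓ — fails.
Primer 3 (27 nt, A=4 T=6 G=6 C=11): GC 17/27 = 63.0%, outside 42.5–57.3% ✗; longest run = 4, exceeds 3 ✗; 3' end AGG has 2 G/C ✓ — fails.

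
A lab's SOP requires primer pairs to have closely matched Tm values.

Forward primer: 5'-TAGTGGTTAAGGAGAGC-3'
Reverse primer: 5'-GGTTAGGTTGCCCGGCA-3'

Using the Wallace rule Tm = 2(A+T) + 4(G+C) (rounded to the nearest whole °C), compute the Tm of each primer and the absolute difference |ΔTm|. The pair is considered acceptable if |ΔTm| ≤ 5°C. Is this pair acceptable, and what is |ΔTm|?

Forward: A=5 T=4 G=7 C=1 → Tm = 2·9 + 4·8 = 50°C.
Reverse: A=2 T=4 G=7 C=4 → Tm = 2·6 + 4·11 = 56°C.
|ΔTm| = |50 − 56| = 6°C, > 5°C.

|ΔTm| = 6°C; the pair is not acceptable.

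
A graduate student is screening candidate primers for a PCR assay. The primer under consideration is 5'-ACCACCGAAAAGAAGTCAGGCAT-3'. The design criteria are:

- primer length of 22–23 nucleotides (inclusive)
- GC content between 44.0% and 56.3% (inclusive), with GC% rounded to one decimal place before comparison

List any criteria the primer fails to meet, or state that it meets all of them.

Base counts: A=10, T=2, G=5, C=6 (length 23).
length: length 23 ✓
GC content: GC 11/23 = 47.8% ✓

Meets all criteria.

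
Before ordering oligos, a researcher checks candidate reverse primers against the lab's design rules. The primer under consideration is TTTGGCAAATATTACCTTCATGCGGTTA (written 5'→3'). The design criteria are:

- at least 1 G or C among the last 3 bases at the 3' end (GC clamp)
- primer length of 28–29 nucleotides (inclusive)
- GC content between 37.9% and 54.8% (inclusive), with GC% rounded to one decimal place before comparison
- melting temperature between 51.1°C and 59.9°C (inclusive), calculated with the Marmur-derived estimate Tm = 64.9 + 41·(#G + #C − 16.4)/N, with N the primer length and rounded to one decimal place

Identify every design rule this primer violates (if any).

Base counts: A=7, T=11, G=5, C=5 (length 28).
GC clamp: 3' end TTA has 0 G/C, need ≥1 ✗
length: length 28 ✓
GC content: GC 10/28 = 35.7%, outside 37.9–54.8% ✗
Tm: Tm = 64.9 + 41·(10 − 16.4)/28 = 55.5°C ✓

Fails: GC clamp, GC content.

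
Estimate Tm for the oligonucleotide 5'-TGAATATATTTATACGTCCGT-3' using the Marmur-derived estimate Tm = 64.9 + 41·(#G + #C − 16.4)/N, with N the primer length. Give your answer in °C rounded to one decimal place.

Base counts: A=6, T=9, G=3, C=3; G+C = 6, N = 21.
Tm = 64.9 + 41·(6 − 16.4)/21 = 64.9 + -426.40/21 = 44.6°C.

44.6°C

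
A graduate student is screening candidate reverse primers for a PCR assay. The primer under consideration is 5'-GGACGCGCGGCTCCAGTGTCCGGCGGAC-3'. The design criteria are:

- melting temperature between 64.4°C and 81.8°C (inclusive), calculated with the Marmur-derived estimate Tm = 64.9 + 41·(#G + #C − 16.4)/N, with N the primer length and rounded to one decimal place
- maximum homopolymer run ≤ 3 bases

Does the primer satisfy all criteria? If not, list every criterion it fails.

Meets all criteria.

Base counts: A=3, T=3, G=12, C=10 (length 28).
Tm: Tm = 64.9 + 41·(22 − 16.4)/28 = 73.1°C ✓
homopolymer run: longest run = 2 ✓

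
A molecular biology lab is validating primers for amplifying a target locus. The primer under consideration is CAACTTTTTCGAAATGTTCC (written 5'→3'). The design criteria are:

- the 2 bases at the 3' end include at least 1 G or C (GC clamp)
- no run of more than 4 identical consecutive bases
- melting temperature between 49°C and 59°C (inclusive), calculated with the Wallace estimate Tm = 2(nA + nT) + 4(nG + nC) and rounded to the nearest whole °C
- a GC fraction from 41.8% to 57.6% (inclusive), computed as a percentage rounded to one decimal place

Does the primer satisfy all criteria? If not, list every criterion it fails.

Base counts: A=5, T=8, G=2, C=5 (length 20).
GC clamp: 3' end CC has 2 G/C ✓
homopolymer run: longest run = 5, exceeds 4 ✗
Tm: Tm = 2·13 + 4·7 = 54°C ✓
GC content: GC 7/20 = 35.0%, outside 41.8–57.6% ✗

Fails: homopolymer run, GC content.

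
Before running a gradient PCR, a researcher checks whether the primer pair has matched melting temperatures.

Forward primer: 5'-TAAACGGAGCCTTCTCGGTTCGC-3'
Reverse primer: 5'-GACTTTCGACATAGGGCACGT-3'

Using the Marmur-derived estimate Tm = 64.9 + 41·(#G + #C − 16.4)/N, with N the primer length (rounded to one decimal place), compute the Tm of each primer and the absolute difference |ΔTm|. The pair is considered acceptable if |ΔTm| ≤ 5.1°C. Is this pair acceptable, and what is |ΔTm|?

Forward: G+C = 13, N = 23 → Tm = 64.9 + 41·(13 − 16.4)/23 = 58.8°C.
Reverse: G+C = 11, N = 21 → Tm = 64.9 + 41·(11 − 16.4)/21 = 54.4°C.
|ΔTm| = |58.8 − 54.4| = 4.4°C, ≤ 5.1°C.

|ΔTm| = 4.4°C; the pair is acceptable.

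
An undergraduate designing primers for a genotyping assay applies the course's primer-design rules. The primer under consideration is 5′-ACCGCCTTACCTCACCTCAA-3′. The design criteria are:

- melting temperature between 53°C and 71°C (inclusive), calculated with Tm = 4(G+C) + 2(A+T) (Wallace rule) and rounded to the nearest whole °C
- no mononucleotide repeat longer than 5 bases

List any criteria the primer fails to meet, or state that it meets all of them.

Base counts: A=5, T=4, G=1, C=10 (length 20).
Tm: Tm = 2·9 + 4·11 = 62°C ✓
homopolymer run: longest run = 2 ✓

Meets all criteria.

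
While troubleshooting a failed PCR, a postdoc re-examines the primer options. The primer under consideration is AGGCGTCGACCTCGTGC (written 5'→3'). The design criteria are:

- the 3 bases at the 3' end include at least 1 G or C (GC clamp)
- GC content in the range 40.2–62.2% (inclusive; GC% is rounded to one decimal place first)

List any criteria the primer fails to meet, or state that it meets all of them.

Base counts: A=2, T=3, G=6, C=6 (length 17).
GC clamp: 3' end TGC has 2 G/C ✓
GC content: GC 12/17 = 70.6%, outside 40.2–62.2% ✗

Fails: GC content.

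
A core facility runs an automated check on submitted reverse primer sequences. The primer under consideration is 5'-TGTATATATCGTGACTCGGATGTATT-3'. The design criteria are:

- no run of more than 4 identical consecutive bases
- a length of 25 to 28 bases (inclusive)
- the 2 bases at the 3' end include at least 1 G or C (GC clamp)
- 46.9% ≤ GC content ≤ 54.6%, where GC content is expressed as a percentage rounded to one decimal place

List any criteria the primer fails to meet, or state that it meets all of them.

Base counts: A=6, T=11, G=6, C=3 (length 26).
homopolymer run: longest run = 2 ✓
length: length 26 ✓
GC clamp: 3' end TT has 0 G/C, need ≥1 ✗
GC content: GC 9/26 = 34.6%, outside 46.9–54.6% ✗

Fails: GC clamp, GC content.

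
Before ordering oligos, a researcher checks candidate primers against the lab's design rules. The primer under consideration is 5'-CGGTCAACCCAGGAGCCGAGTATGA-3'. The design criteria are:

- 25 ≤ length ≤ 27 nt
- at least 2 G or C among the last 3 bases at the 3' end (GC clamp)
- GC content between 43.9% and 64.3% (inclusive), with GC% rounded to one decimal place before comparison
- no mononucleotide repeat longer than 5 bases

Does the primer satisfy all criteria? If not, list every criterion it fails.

Fails: GC clamp.

Base counts: A=7, T=3, G=8, C=7 (length 25).
length: length 25 ✓
GC clamp: 3' end TGA has 1 G/C, need ≥2 ✗
GC content: GC 15/25 = 60.0% ✓
homopolymer run: longest run = 3 ✓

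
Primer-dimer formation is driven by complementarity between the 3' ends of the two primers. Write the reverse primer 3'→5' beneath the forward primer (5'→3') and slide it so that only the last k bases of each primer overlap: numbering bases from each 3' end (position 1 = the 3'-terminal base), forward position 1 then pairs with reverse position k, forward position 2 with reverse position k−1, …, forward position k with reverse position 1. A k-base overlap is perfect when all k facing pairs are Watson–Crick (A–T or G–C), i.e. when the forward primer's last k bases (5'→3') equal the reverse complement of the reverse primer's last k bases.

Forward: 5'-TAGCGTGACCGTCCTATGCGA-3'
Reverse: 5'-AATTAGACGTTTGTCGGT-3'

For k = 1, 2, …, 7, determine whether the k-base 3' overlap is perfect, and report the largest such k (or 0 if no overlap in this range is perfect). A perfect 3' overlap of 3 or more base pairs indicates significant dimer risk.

Last 7 bases (5'→3') — forward …TATGCGA, reverse …TGTCGGT.
Reverse complement of the reverse primer's last 7 bases: ACCGACA; its first k bases are the reverse complement of the reverse primer's last k bases, so a perfect k-base overlap needs the forward primer's last k bases to equal them.
Comparing (forward last k vs required): k=1: A vs A ✓; k=2: GA vs AC ✗; k=3: CGA vs ACC ✗; k=4: GCGA vs ACCG ✗; k=5: TGCGA vs ACCGA ✗; k=6: ATGCGA vs ACCGAC ✗; k=7: TATGCGA vs ACCGACA ✗.
Only k = 1 is perfect, so the longest perfect 3' overlap is 1.

Longest perfect overlap: 1 complementary base pair; below the dimer-risk threshold (threshold 3).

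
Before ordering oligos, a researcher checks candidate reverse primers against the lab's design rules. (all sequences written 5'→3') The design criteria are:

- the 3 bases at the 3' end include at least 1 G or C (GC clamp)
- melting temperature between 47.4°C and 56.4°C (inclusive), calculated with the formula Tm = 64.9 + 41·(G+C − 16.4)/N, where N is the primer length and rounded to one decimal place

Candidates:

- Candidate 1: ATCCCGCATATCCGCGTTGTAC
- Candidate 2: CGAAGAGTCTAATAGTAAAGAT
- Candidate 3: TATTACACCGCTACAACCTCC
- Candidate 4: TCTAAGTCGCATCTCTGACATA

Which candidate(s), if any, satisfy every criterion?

Candidate 1 (22 nt, A=4 T=6 G=4 C=8): 3' end TAC has 1 G/C ✓; Tm = 64.9 + 41·(12 − 16.4)/22 = 56.7°C, outside 47.4–56.4°C ✗ — fails.
Candidate 2 (22 nt, A=10 T=5 G=5 C=2): 3' end GAT has 1 G/C ✓; Tm = 64.9 + 41·(7 − 16.4)/22 = 47.4°C ✓ — passes.
Candidate 3 (21 nt, A=6 T=5 G=1 C=9): 3' end TCC has 2 G/C ✓; Tm = 64.9 + 41·(10 − 16.4)/21 = 52.4°C ✓ — passes.
Candidate 4 (22 nt, A=6 T=7 G=3 C=6): 3' end ATA has 0 G/C, need ≥1 ✗; Tm = 64.9 + 41·(9 − 16.4)/22 = 51.1°C ✓ — fails.

Candidate 2 and Candidate 3.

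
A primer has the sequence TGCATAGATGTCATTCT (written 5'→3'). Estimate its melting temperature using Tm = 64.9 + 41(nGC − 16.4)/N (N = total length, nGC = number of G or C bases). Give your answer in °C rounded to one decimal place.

39.8°C

Base counts: A=4, T=7, G=3, C=3; G+C = 6, N = 17.
Tm = 64.9 + 41·(6 − 16.4)/17 = 64.9 + -426.40/17 = 39.8°C.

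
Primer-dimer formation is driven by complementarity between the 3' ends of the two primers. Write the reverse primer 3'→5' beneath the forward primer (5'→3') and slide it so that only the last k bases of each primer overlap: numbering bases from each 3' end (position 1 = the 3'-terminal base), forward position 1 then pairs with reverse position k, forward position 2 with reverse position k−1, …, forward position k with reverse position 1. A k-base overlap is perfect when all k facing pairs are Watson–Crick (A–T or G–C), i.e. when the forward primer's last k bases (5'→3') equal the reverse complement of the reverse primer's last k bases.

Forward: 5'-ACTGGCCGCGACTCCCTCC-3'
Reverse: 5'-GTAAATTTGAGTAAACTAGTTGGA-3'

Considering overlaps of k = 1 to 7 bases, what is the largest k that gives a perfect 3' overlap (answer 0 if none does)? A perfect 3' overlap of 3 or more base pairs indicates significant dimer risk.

Longest perfect overlap: 3 complementary base pairs; significant dimer risk (threshold 3).

Last 7 bases (5'→3') — forward …TCCCTCC, reverse …AGTTGGA.
Reverse complement of the reverse primer's last 7 bases: TCCAACT; its first k bases are the reverse complement of the reverse primer's last k bases, so a perfect k-base overlap needs the forward primer's last k bases to equal them.
Comparing (forward last k vs required): k=1: C vs T ✗; k=2: CC vs TC ✗; k=3: TCC vs TCC ✓; k=4: CTCC vs TCCA ✗; k=5: CCTCC vs TCCAA ✗; k=6: CCCTCC vs TCCAAC ✗; k=7: TCCCTCC vs TCCAACT ✗.
Only k = 3 is perfect, so the longest perfect 3' overlap is 3.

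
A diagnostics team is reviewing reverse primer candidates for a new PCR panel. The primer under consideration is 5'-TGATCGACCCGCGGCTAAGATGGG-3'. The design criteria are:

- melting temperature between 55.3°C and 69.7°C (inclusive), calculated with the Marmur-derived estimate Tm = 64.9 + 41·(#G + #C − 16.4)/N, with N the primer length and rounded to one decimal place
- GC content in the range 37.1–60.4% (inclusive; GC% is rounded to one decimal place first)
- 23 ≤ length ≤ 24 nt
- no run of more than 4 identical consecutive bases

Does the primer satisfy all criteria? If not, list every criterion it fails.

Base counts: A=5, T=4, G=9, C=6 (length 24).
Tm: Tm = 64.9 + 41·(15 − 16.4)/24 = 62.5°C ✓
GC content: GC 15/24 = 62.5%, outside 37.1–60.4% ✗
length: length 24 ✓
homopolymer run: longest run = 3 ✓

Fails: GC content.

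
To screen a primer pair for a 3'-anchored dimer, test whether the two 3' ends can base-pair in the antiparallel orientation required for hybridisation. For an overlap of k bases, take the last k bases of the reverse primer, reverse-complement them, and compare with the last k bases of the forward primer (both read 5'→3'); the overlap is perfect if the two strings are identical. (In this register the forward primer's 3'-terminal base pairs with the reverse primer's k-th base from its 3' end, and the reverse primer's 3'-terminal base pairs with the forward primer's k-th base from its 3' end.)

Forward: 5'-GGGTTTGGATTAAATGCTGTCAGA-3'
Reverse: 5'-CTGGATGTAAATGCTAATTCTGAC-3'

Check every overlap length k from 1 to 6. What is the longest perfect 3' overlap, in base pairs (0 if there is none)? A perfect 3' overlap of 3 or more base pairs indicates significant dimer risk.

Last 6 bases (5'→3') — forward …GTCAGA, reverse …TCTGAC.
Reverse complement of the reverse primer's last 6 bases: GTCAGA; its first k bases are the reverse complement of the reverse primer's last k bases, so a perfect k-base overlap needs the forward primer's last k bases to equal them.
Comparing (forward last k vs required): k=1: A vs G ✗; k=2: GA vs GT ✗; k=3: AGA vs GTC ✗; k=4: CAGA vs GTCA ✗; k=5: TCAGA vs GTCAG ✗; k=6: GTCAGA vs GTCAGA ✓.
Only k = 6 is perfect, so the longest perfect 3' overlap is 6.

Longest perfect overlap: 6 complementary base pairs; significant dimer risk (threshold 3).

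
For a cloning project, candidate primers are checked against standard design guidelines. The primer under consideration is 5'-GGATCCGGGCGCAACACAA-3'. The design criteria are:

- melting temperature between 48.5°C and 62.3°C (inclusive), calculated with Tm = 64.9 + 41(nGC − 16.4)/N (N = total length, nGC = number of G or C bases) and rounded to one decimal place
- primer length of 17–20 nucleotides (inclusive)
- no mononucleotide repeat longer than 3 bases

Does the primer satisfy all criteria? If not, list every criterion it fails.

Meets all criteria.

Base counts: A=6, T=1, G=6, C=6 (length 19).
Tm: Tm = 64.9 + 41·(12 − 16.4)/19 = 55.4°C ✓
length: length 19 ✓
homopolymer run: longest run = 3 ✓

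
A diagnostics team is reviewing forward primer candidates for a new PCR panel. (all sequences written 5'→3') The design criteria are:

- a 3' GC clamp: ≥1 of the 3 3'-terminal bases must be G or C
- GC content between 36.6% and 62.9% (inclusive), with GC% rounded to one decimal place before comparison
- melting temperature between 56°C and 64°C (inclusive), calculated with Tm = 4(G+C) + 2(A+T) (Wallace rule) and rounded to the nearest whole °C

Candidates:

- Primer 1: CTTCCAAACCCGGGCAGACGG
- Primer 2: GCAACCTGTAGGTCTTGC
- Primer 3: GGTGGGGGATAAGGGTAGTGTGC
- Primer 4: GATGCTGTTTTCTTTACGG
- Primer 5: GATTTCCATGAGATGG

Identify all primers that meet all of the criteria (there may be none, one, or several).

Primer 2 only.

Primer 1 (21 nt, A=5 T=2 G=6 C=8): 3' end CGG has 3 G/C ✓; GC 14/21 = 66.7%, outside 36.6–62.9% ✗; Tm = 2·7 + 4·14 = 70°C, outside 56–64°C ✗ — fails.
Primer 2 (18 nt, A=3 T=5 G=5 C=5): 3' end TGC has 2 G/C ✓; GC 10/18 = 55.6% ✓; Tm = 2·8 + 4·10 = 56°C ✓ — passes.
Primer 3 (23 nt, A=4 T=5 G=13 C=1): 3' end TGC has 2 G/C ✓; GC 14/23 = 60.9% ✓; Tm = 2·9 + 4·14 = 74°C, outside 56–64°C ✗ — fails.
Primer 4 (19 nt, A=2 T=9 G=5 C=3): 3' end CGG has 3 G/C ✓; GC 8/19 = 42.1% ✓; Tm = 2·11 + 4·8 = 54°C, outside 56–64°C ✗ — fails.
Primer 5 (16 nt, A=4 T=5 G=5 C=2): 3' end TGG has 2 G/C ✓; GC 7/16 = 43.8% ✓; Tm = 2·9 + 4·7 = 46°C, outside 56–64°C ✗ — fails.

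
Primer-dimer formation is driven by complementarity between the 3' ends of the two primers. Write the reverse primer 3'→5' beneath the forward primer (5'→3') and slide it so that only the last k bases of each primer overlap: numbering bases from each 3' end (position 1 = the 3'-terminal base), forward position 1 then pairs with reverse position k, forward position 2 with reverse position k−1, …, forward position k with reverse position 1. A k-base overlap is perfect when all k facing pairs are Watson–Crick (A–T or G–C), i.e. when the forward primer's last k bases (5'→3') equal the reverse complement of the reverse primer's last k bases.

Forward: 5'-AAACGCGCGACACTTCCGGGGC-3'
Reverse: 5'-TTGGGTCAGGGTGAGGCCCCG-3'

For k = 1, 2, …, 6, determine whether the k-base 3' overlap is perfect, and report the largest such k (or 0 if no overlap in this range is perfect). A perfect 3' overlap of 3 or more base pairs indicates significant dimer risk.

Last 6 bases (5'→3') — forward …CGGGGC, reverse …GCCCCG.
Reverse complement of the reverse primer's last 6 bases: CGGGGC; its first k bases are the reverse complement of the reverse primer's last k bases, so a perfect k-base overlap needs the forward primer's last k bases to equal them.
Comparing (forward last k vs required): k=1: C vs C ✓; k=2: GC vs CG ✗; k=3: GGC vs CGG ✗; k=4: GGGC vs CGGG ✗; k=5: GGGGC vs CGGGG ✗; k=6: CGGGGC vs CGGGGC ✓.
Perfect overlaps at k = 1, 6; the largest is 6.

Longest perfect overlap: 6 complementary base pairs; significant dimer risk (threshold 3).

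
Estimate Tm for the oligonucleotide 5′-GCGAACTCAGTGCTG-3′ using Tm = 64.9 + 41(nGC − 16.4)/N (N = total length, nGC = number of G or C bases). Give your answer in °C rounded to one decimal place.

Base counts: A=3, T=3, G=5, C=4; G+C = 9, N = 15.
Tm = 64.9 + 41·(9 − 16.4)/15 = 64.9 + -303.40/15 = 44.7°C.

44.7°C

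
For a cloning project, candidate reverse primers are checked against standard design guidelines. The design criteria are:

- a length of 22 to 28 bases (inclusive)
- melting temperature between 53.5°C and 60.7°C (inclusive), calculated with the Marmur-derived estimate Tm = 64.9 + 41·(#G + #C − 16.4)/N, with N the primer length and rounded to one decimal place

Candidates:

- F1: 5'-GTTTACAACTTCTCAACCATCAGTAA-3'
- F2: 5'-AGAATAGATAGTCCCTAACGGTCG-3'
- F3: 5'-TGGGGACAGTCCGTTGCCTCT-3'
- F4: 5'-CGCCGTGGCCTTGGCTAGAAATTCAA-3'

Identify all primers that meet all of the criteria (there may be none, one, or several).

F2 only.

F1 (26 nt, A=9 T=8 G=2 C=7): length 26 ✓; Tm = 64.9 + 41·(9 − 16.4)/26 = 53.2°C, outside 53.5–60.7°C ✗ — fails.
F2 (24 nt, A=8 T=5 G=6 C=5): length 24 ✓; Tm = 64.9 + 41·(11 − 16.4)/24 = 55.7°C ✓ — passes.
F3 (21 nt, A=2 T=6 G=7 C=6): length 21, outside 22–28 ✗; Tm = 64.9 + 41·(13 − 16.4)/21 = 58.3°C ✓ — fails.
F4 (26 nt, A=6 T=6 G=7 C=7): length 26 ✓; Tm = 64.9 + 41·(14 − 16.4)/26 = 61.1°C, outside 53.5–60.7°C ✗ — fails.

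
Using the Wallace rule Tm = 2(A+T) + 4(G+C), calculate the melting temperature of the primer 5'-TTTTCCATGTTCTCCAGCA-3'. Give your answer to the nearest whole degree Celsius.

Base counts: A=3, T=8, G=2, C=6 (length 19).
Tm = 2·(3+8) + 4·(2+6) = 2·11 + 4·8 = 22 + 32 = 54°C.

54°C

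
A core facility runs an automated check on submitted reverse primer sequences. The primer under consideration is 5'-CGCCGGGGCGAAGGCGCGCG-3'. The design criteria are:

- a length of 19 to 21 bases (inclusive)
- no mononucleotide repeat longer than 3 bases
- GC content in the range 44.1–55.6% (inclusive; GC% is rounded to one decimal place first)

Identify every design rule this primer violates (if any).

Base counts: A=2, T=0, G=11, C=7 (length 20).
length: length 20 ✓
homopolymer run: longest run = 4, exceeds 3 ✗
GC content: GC 18/20 = 90.0%, outside 44.1–55.6% ✗

Fails: homopolymer run, GC content.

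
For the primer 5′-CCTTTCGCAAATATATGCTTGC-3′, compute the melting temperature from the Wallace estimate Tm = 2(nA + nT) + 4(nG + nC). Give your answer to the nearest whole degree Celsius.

62°C

Base counts: A=5, T=8, G=3, C=6 (length 22).
Tm = 2·(5+8) + 4·(3+6) = 2·13 + 4·9 = 26 + 36 = 62°C.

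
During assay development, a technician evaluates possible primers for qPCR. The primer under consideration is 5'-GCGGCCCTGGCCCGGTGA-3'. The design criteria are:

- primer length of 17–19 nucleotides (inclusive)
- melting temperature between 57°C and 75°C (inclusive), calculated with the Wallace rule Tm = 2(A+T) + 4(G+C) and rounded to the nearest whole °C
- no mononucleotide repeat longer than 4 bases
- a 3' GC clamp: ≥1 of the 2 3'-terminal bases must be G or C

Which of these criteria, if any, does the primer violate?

Meets all criteria.

Base counts: A=1, T=2, G=8, C=7 (length 18).
length: length 18 ✓
Tm: Tm = 2·3 + 4·15 = 66°C ✓
homopolymer run: longest run = 3 ✓
GC clamp: 3' end GA has 1 G/C ✓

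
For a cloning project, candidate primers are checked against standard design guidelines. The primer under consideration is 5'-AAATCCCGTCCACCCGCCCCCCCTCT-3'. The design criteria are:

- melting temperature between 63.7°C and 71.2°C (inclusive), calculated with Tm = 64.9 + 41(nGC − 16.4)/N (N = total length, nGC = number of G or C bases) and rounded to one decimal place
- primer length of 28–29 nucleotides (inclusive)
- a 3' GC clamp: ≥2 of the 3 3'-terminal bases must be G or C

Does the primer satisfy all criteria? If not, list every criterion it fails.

Base counts: A=4, T=4, G=2, C=16 (length 26).
Tm: Tm = 64.9 + 41·(18 − 16.4)/26 = 67.4°C ✓
length: length 26, outside 28–29 ✗
GC clamp: 3' end TCT has 1 G/C, need ≥2 ✗

Fails: length, GC clamp.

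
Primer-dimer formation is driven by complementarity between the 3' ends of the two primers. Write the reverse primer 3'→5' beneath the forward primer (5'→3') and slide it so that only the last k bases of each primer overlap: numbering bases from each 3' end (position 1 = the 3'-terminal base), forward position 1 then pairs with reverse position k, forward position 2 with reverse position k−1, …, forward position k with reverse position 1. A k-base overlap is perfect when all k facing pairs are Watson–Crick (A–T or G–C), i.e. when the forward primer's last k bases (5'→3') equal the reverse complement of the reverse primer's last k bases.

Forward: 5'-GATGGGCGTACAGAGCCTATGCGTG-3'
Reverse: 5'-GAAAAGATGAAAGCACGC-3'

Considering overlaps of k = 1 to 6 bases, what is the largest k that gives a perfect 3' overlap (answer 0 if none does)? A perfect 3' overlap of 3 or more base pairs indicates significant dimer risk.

Longest perfect overlap: 5 complementary base pairs; significant dimer risk (threshold 3).

Last 6 bases (5'→3') — forward …TGCGTG, reverse …GCACGC.
Reverse complement of the reverse primer's last 6 bases: GCGTGC; its first k bases are the reverse complement of the reverse primer's last k bases, so a perfect k-base overlap needs the forward primer's last k bases to equal them.
Comparing (forward last k vs required): k=1: G vs G ✓; k=2: TG vs GC ✗; k=3: GTG vs GCG ✗; k=4: CGTG vs GCGT ✗; k=5: GCGTG vs GCGTG ✓; k=6: TGCGTG vs GCGTGC ✗.
Perfect overlaps at k = 1, 5; the largest is 5.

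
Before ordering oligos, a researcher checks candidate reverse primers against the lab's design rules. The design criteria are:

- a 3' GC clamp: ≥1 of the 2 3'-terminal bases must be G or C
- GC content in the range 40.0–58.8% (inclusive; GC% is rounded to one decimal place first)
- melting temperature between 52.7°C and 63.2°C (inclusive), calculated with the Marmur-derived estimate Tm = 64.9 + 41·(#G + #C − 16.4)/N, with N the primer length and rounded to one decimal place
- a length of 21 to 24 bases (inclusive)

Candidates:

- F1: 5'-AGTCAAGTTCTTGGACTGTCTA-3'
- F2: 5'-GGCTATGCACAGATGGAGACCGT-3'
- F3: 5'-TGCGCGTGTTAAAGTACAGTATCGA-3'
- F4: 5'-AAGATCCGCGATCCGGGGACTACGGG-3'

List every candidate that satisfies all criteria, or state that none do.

F2 only.

F1 (22 nt, A=5 T=8 G=5 C=4): 3' end TA has 0 G/C, need ≥1 ✗; GC 9/22 = 40.9% ✓; Tm = 64.9 + 41·(9 − 16.4)/22 = 51.1°C, outside 52.7–63.2°C ✗; length 22 ✓ — fails.
F2 (23 nt, A=6 T=4 G=8 C=5): 3' end GT has 1 G/C ✓; GC 13/23 = 56.5% ✓; Tm = 64.9 + 41·(13 − 16.4)/23 = 58.8°C ✓; length 23 ✓ — passes.
F3 (25 nt, A=7 T=7 G=7 C=4): 3' end GA has 1 G/C ✓; GC 11/25 = 44.0% ✓; Tm = 64.9 + 41·(11 − 16.4)/25 = 56.0°C ✓; length 25, outside 21–24 ✗ — fails.
F4 (26 nt, A=6 T=3 G=10 C=7): 3' end GG has 2 G/C ✓; GC 17/26 = 65.4%, outside 40.0–58.8% ✗; Tm = 64.9 + 41·(17 − 16.4)/26 = 65.8°C, outside 52.7–63.2°C ✗; length 26, outside 21–24 ✗ — fails.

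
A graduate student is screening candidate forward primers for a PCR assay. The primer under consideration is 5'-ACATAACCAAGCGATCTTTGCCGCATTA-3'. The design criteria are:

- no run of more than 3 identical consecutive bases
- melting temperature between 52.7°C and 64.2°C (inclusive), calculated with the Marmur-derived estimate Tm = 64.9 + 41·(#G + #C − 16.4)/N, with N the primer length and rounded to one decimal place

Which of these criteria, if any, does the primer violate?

Meets all criteria.

Base counts: A=9, T=7, G=4, C=8 (length 28).
homopolymer run: longest run = 3 ✓
Tm: Tm = 64.9 + 41·(12 − 16.4)/28 = 58.5°C ✓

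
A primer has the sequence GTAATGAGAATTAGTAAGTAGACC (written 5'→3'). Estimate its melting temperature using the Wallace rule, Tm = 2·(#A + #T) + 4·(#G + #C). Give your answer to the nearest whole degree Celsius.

64°C

Base counts: A=10, T=6, G=6, C=2 (length 24).
Tm = 2·(10+6) + 4·(6+2) = 2·16 + 4·8 = 32 + 32 = 64°C.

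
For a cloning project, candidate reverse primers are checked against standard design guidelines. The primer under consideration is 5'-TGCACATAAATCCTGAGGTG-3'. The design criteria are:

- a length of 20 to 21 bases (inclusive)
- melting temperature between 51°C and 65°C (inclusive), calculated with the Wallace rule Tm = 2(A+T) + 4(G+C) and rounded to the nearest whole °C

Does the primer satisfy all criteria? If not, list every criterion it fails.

Base counts: A=6, T=5, G=5, C=4 (length 20).
length: length 20 ✓
Tm: Tm = 2·11 + 4·9 = 58°C ✓

Meets all criteria.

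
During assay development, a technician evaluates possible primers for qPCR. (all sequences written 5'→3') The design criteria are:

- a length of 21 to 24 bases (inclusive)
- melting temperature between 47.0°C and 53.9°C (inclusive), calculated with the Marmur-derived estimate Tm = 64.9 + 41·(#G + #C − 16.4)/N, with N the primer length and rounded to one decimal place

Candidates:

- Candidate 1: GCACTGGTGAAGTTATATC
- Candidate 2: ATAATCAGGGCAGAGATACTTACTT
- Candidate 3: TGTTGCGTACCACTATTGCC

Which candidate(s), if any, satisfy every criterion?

None of the candidates satisfy all criteria.

Candidate 1 (19 nt, A=5 T=6 G=5 C=3): length 19, outside 21–24 ✗; Tm = 64.9 + 41·(8 − 16.4)/19 = 46.8°C, outside 47.0–53.9°C ✗ — fails.
Candidate 2 (25 nt, A=9 T=7 G=5 C=4): length 25, outside 21–24 ✗; Tm = 64.9 + 41·(9 − 16.4)/25 = 52.8°C ✓ — fails.
Candidate 3 (20 nt, A=3 T=7 G=4 C=6): length 20, outside 21–24 ✗; Tm = 64.9 + 41·(10 − 16.4)/20 = 51.8°C ✓ — fails.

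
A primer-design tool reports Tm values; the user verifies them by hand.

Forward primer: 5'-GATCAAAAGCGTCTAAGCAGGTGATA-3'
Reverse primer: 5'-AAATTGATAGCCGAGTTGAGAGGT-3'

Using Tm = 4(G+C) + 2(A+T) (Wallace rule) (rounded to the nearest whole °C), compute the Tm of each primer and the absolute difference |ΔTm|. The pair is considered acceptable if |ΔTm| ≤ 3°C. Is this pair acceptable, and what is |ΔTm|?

Forward: A=10 T=5 G=7 C=4 → Tm = 2·15 + 4·11 = 74°C.
Reverse: A=8 T=6 G=8 C=2 → Tm = 2·14 + 4·10 = 68°C.
|ΔTm| = |74 − 68| = 6°C, > 3°C.

|ΔTm| = 6°C; the pair is not acceptable.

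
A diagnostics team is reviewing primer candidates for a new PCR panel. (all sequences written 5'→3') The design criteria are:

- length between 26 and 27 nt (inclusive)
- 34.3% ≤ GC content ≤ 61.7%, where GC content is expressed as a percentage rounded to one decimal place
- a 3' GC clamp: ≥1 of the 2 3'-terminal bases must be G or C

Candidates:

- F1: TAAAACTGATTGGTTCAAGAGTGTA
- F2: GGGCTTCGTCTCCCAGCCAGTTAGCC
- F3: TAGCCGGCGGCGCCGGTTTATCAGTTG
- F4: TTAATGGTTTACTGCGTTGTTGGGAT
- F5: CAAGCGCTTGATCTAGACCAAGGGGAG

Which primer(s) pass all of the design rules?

F5 only.

F1 (25 nt, A=9 T=8 G=6 C=2): length 25, outside 26–27 ✗; GC 8/25 = 32.0%, outside 34.3–61.7% ✗; 3' end TA has 0 G/C, need ≥1 ✗ — fails.
F2 (26 nt, A=3 T=6 G=7 C=10): length 26 ✓; GC 17/26 = 65.4%, outside 34.3–61.7% ✗; 3' end CC has 2 G/C ✓ — fails.
F3 (27 nt, A=3 T=7 G=10 C=7): length 27 ✓; GC 17/27 = 63.0%, outside 34.3–61.7% ✗; 3' end TG has 1 G/C ✓ — fails.
F4 (26 nt, A=4 T=12 G=8 C=2): length 26 ✓; GC 10/26 = 38.5% ✓; 3' end AT has 0 G/C, need ≥1 ✗ — fails.
F5 (27 nt, A=8 T=4 G=9 C=6): length 27 ✓; GC 15/27 = 55.6% ✓; 3' end AG has 1 G/C ✓ — passes.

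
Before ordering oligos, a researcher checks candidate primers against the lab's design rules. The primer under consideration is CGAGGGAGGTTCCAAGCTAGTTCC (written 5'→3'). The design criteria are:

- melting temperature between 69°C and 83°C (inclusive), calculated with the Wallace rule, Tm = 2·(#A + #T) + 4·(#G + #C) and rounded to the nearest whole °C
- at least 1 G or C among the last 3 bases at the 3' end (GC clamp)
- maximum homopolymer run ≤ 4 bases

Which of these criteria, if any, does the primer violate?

Base counts: A=5, T=5, G=8, C=6 (length 24).
Tm: Tm = 2·10 + 4·14 = 76°C ✓
GC clamp: 3' end TCC has 2 G/C ✓
homopolymer run: longest run = 3 ✓

Meets all criteria.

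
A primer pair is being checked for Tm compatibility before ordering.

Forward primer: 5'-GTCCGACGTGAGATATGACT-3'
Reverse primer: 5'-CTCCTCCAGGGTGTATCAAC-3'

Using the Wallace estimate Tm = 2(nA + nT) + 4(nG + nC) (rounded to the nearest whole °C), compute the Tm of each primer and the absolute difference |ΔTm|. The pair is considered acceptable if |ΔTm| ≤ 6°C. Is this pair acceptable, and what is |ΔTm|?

Forward: A=5 T=5 G=6 C=4 → Tm = 2·10 + 4·10 = 60°C.
Reverse: A=4 T=5 G=4 C=7 → Tm = 2·9 + 4·11 = 62°C.
|ΔTm| = |60 − 62| = 2°C, ≤ 6°C.

|ΔTm| = 2°C; the pair is acceptable.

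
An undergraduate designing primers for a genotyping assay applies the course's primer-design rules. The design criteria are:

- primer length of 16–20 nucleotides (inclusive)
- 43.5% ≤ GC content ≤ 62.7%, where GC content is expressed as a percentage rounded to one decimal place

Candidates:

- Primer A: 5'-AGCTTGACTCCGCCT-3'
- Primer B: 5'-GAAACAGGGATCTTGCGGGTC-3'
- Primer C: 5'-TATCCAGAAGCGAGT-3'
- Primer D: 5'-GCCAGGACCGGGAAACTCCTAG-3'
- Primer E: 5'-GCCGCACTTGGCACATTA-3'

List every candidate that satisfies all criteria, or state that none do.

Primer A (15 nt, A=2 T=4 G=3 C=6): length 15, outside 16–20 ✗; GC 9/15 = 60.0% ✓ — fails.
Primer B (21 nt, A=5 T=4 G=8 C=4): length 21, outside 16–20 ✗; GC 12/21 = 57.1% ✓ — fails.
Primer C (15 nt, A=5 T=3 G=4 C=3): length 15, outside 16–20 ✗; GC 7/15 = 46.7% ✓ — fails.
Primer D (22 nt, A=6 T=2 G=7 C=7): length 22, outside 16–20 ✗; GC 14/22 = 63.6%, outside 43.5–62.7% ✗ — fails.
Primer E (18 nt, A=4 T=4 G=4 C=6): length 18 ✓; GC 10/18 = 55.6% ✓ — passes.

Primer E only.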